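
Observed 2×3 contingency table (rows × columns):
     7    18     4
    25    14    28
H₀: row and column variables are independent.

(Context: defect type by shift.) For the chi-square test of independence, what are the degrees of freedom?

df = (r−1)(c−1) = (2−1)·(3−1) = 2

degrees of freedom = 2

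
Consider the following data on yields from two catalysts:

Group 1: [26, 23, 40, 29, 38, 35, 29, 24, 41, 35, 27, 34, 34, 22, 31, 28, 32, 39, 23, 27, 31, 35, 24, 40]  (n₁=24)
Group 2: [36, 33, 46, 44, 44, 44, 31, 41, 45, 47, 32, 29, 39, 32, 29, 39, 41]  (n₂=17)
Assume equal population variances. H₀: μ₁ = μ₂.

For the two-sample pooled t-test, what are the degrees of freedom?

df = n₁ + n₂ − 2 = 24 + 17 − 2 = 39

degrees of freedom = 39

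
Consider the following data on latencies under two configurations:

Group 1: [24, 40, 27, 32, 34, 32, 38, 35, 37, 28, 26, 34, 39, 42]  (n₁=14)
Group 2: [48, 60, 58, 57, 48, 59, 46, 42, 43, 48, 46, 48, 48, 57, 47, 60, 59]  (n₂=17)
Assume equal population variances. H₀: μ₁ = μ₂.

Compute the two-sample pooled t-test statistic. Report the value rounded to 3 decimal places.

x̄₁=33.429, s₁=5.571, n₁=14
x̄₂=51.412, s₂=6.443, n₂=17
s_p² = [13·5.571² + 16·6.443²]/29 = 36.8119
SE = √(s_p²·(1/14+1/17)) = 2.1897
t = (33.429−51.412)/2.1897 = -8.2126
df = 29

test statistic = -8.213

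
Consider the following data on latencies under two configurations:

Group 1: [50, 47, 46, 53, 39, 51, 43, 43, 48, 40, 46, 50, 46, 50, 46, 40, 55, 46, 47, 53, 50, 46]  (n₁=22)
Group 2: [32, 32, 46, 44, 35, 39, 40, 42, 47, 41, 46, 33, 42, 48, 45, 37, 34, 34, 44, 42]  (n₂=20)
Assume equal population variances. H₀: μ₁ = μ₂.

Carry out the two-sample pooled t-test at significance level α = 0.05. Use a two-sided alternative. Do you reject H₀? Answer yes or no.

x̄₁=47.045, s₁=4.304, n₁=22
x̄₂=40.150, s₂=5.324, n₂=20
s_p² = [21·4.304² + 19·5.324²]/40 = 23.1876
SE = √(s_p²·(1/22+1/20)) = 1.4877
t = (47.045−40.150)/1.4877 = 4.6349
df = 40
p-value (two-sided) = 0.00004
At α=0.05: p < α → reject H₀

reject H₀: yes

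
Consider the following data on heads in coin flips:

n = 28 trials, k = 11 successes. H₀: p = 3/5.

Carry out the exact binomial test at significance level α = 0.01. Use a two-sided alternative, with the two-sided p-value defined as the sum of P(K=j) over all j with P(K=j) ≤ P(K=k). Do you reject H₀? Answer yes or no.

Exact binomial: n=28, k=11, p₀=3/5=0.6000
P(X=j) = C(n,j)·p₀^j·(1−p₀)^(n−j); p = Σ P(X=j) over j with P(X=j) ≤ P(X=11)
p-value (two-sided) = 0.03265
At α=0.01: p ≥ α → fail to reject H₀

reject H₀: no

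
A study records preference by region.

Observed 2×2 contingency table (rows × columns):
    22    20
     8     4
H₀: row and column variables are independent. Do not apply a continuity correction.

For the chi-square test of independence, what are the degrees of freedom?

degrees of freedom = 1

df = (r−1)(c−1) = (2−1)·(2−1) = 1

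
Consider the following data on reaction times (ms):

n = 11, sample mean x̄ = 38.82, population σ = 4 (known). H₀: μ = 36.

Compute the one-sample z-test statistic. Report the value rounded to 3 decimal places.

test statistic = 2.338

SE = σ/√n = 4/√11 = 1.2060
z = (x̄−μ₀)/SE = (38.82−36)/1.2060 = 2.3382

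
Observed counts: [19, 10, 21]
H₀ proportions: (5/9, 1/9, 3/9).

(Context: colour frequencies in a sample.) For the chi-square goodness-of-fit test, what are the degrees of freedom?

degrees of freedom = 2

df = k − 1 = 3 − 1 = 2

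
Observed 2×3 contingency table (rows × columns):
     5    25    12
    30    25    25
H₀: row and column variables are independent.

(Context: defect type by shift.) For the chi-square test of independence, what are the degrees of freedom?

df = (r−1)(c−1) = (2−1)·(3−1) = 2

degrees of freedom = 2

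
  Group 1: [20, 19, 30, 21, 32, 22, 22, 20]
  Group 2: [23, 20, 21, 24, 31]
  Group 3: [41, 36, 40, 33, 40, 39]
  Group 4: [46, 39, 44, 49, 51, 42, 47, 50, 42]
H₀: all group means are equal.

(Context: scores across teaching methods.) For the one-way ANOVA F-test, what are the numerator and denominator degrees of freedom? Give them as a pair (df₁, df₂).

k = 4 groups, N = 28 total
df = (k−1, N−k) = (4−1, 28−4) = (3, 24)

degrees of freedom = [3, 24]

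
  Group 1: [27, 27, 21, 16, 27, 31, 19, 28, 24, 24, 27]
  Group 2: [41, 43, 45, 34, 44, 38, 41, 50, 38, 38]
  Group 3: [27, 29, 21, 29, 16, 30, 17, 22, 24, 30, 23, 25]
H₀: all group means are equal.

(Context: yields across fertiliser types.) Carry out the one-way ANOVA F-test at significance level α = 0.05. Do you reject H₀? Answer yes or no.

reject H₀: yes

Group means [24.64, 41.20, 24.42], grand mean 29.576
SSB = Σnᵢ(x̄ᵢ−x̄)² = 1938.998; SSW = ΣΣ(x−x̄ᵢ)² = 637.062
MSB = 1938.998/2 = 969.4992; MSW = 637.062/30 = 21.2354
F = MSB/MSW = 45.6549
df = (2, 30)
p-value (upper-tail) = 0.00000
At α=0.05: p < α → reject H₀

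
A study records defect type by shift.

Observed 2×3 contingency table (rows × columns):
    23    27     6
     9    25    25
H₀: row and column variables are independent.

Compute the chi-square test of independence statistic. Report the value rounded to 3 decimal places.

Row totals [56, 59], col totals [32, 52, 31], n=115
χ² = (23−15.58)²/15.58 + (27−25.32)²/25.32 + (6−15.10)²/15.10 + (9−16.42)²/16.42 + (25−26.68)²/26.68 + (25−15.90)²/15.90 = 17.7809
df = 2

test statistic = 17.781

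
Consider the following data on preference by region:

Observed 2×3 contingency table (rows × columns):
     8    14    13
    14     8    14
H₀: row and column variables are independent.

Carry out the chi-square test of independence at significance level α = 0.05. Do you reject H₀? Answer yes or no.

reject H₀: no

Row totals [35, 36], col totals [22, 22, 27], n=71
χ² = (8−10.85)²/10.85 + (14−10.85)²/10.85 + (13−13.31)²/13.31 + (14−11.15)²/11.15 + (8−11.15)²/11.15 + (14−13.69)²/13.69 = 3.2963
df = 2
p-value (upper-tail) = 0.19240
At α=0.05: p ≥ α → fail to reject H₀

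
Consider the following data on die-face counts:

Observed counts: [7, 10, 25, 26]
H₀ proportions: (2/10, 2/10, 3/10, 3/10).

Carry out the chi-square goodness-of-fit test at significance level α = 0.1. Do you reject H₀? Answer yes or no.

reject H₀: yes

n = 68; E_i = n·p_i = [13.60, 13.60, 20.40, 20.40]
χ² = (7−13.60)²/13.60 + (10−13.60)²/13.60 + (25−20.40)²/20.40 + (26−20.40)²/20.40 = 6.7304
df = 3
p-value (upper-tail) = 0.08101
At α=0.1: p < α → reject H₀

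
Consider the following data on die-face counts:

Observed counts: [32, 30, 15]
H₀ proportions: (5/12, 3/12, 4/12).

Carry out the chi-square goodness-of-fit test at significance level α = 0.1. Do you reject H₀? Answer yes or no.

n = 77; E_i = n·p_i = [32.08, 19.25, 25.67]
χ² = (32−32.08)²/32.08 + (30−19.25)²/19.25 + (15−25.67)²/25.67 = 10.4364
df = 2
p-value (upper-tail) = 0.00542
At α=0.1: p < α → reject H₀

reject H₀: yes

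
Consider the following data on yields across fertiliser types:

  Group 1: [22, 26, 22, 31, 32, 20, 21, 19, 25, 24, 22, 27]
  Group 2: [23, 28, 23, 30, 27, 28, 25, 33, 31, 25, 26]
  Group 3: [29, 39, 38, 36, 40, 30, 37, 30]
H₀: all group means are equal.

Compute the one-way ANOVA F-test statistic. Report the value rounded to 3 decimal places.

test statistic = 17.929

Group means [24.25, 27.18, 34.88], grand mean 28.032
SSB = Σnᵢ(x̄ᵢ−x̄)² = 554.206; SSW = ΣΣ(x−x̄ᵢ)² = 432.761
MSB = 554.206/2 = 277.1032; MSW = 432.761/28 = 15.4558
F = MSB/MSW = 17.9288
df = (2, 28)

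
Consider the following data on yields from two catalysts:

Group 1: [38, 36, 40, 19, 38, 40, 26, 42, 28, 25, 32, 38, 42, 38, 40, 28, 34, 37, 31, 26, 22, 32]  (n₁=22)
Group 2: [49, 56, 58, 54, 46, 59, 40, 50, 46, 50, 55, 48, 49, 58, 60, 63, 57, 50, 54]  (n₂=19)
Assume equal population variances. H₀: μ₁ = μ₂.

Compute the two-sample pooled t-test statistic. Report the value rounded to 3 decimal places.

x̄₁=33.273, s₁=6.791, n₁=22
x̄₂=52.737, s₂=5.848, n₂=19
s_p² = [21·6.791² + 18·5.848²]/39 = 40.6166
SE = √(s_p²·(1/22+1/19)) = 1.9960
t = (33.273−52.737)/1.9960 = -9.7517
df = 39

test statistic = -9.752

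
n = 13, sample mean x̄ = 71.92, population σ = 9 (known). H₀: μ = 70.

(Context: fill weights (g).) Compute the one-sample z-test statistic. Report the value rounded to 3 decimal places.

test statistic = 0.769

SE = σ/√n = 9/√13 = 2.4962
z = (x̄−μ₀)/SE = (71.92−70)/2.4962 = 0.7692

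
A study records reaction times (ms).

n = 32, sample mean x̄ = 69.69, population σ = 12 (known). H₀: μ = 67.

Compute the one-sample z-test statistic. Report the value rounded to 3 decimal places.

SE = σ/√n = 12/√32 = 2.1213
z = (x̄−μ₀)/SE = (69.69−67)/2.1213 = 1.2681

test statistic = 1.268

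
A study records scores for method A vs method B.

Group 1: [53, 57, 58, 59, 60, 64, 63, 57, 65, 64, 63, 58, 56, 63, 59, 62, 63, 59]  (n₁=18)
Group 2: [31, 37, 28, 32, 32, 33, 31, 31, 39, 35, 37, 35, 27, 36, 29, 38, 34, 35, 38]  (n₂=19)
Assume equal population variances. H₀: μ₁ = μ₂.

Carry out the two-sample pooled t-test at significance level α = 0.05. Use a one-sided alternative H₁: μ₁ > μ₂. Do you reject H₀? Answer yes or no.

reject H₀: yes

x̄₁=60.167, s₁=3.348, n₁=18
x̄₂=33.579, s₂=3.533, n₂=19
s_p² = [17·3.348² + 18·3.533²]/35 = 11.8609
SE = √(s_p²·(1/18+1/19)) = 1.1328
t = (60.167−33.579)/1.1328 = 23.4712
df = 35
p-value (one-sided, H₁ greater) = 0.00000
At α=0.05: p < α → reject H₀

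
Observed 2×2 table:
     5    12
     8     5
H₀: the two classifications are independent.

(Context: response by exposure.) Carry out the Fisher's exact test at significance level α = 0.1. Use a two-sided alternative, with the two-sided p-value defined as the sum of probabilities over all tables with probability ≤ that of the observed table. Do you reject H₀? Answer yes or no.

reject H₀: no

Margins: r₁=17, r₂=13, c₁=13, c₂=17, n=30
p_obs = C(17,5)·C(13,8)/C(30,13); sum pmf over tables with pmf ≤ p_obs
p-value (two-sided) = 0.13762
At α=0.1: p ≥ α → fail to reject H₀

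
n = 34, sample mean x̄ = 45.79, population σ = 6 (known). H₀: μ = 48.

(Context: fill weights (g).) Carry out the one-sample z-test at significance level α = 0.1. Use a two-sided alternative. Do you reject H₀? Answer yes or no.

reject H₀: yes

SE = σ/√n = 6/√34 = 1.0290
z = (x̄−μ₀)/SE = (45.79−48)/1.0290 = -2.1477
p-value (two-sided) = 0.03173
At α=0.1: p < α → reject H₀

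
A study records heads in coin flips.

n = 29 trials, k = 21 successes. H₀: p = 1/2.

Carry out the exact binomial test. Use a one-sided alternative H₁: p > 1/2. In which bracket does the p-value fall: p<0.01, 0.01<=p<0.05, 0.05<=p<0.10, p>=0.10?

p-value bracket: 0.01<=p<0.05

Exact binomial: n=29, k=21, p₀=1/2=0.5000
P(X≥21) from Σ C(n,i)·p₀^i·(1−p₀)^(n−i)
p-value (one-sided, H₁ greater) = 0.01206
→ bracket: 0.01<=p<0.05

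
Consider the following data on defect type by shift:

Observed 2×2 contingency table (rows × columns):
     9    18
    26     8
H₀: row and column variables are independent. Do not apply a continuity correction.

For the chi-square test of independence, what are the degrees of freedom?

df = (r−1)(c−1) = (2−1)·(2−1) = 1

degrees of freedom = 1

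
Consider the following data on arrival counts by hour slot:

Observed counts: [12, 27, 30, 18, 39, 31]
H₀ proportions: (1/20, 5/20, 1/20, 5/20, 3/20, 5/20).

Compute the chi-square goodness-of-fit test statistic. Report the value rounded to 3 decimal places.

test statistic = 91.892

n = 157; E_i = n·p_i = [7.85, 39.25, 7.85, 39.25, 23.55, 39.25]
χ² = (12−7.85)²/7.85 + (27−39.25)²/39.25 + (30−7.85)²/7.85 + (18−39.25)²/39.25 + (39−23.55)²/23.55 + (31−39.25)²/39.25 = 91.8917
df = 5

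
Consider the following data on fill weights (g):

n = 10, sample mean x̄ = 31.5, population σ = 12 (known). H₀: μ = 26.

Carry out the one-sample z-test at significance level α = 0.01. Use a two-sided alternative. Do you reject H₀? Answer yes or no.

SE = σ/√n = 12/√10 = 3.7947
z = (x̄−μ₀)/SE = (31.5−26)/3.7947 = 1.4494
p-value (two-sided) = 0.14723
At α=0.01: p ≥ α → fail to reject H₀

reject H₀: no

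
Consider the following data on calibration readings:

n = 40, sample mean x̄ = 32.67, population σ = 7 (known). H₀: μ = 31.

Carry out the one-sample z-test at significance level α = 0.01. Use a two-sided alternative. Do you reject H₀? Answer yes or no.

SE = σ/√n = 7/√40 = 1.1068
z = (x̄−μ₀)/SE = (32.67−31)/1.1068 = 1.5089
p-value (two-sided) = 0.13134
At α=0.01: p ≥ α → fail to reject H₀

reject H₀: no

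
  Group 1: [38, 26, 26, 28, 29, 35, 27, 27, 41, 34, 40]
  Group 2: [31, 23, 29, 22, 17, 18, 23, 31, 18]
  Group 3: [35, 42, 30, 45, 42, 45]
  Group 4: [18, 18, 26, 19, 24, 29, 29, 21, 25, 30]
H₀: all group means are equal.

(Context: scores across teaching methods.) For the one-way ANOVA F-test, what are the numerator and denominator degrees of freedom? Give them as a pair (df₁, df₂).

degrees of freedom = [3, 32]

k = 4 groups, N = 36 total
df = (k−1, N−k) = (4−1, 36−4) = (3, 32)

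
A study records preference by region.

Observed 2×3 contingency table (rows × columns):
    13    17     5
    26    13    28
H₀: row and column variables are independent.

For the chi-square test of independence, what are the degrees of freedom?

degrees of freedom = 2

df = (r−1)(c−1) = (2−1)·(3−1) = 2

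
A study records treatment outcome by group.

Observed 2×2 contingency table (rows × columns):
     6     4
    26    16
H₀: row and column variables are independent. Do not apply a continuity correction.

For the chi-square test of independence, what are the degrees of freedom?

degrees of freedom = 1

df = (r−1)(c−1) = (2−1)·(2−1) = 1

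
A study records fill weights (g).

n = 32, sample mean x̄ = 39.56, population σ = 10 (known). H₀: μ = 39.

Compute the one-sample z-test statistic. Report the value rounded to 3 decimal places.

SE = σ/√n = 10/√32 = 1.7678
z = (x̄−μ₀)/SE = (39.56−39)/1.7678 = 0.3168

test statistic = 0.317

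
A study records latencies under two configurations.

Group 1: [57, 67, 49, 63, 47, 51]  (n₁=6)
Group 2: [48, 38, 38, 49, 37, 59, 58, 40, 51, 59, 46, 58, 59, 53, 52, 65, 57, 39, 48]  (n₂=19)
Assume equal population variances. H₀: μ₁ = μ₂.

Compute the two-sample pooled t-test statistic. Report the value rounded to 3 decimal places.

x̄₁=55.667, s₁=8.066, n₁=6
x̄₂=50.211, s₂=8.696, n₂=19
s_p² = [5·8.066² + 18·8.696²]/23 = 73.3257
SE = √(s_p²·(1/6+1/19)) = 4.0100
t = (55.667−50.211)/4.0100 = 1.3606
df = 23

test statistic = 1.361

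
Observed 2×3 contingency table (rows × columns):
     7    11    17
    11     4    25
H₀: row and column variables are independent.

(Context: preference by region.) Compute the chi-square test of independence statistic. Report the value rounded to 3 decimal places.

test statistic = 5.370

Row totals [35, 40], col totals [18, 15, 42], n=75
χ² = (7−8.40)²/8.40 + (11−7.00)²/7.00 + (17−19.60)²/19.60 + (11−9.60)²/9.60 + (4−8.00)²/8.00 + (25−22.40)²/22.40 = 5.3699
df = 2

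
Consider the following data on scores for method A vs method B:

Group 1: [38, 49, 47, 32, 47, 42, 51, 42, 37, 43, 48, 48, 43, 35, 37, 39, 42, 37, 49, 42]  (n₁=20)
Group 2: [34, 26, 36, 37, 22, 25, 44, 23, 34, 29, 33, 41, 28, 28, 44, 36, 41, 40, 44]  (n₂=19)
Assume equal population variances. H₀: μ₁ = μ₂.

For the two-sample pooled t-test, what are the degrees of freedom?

degrees of freedom = 37

df = n₁ + n₂ − 2 = 20 + 19 − 2 = 37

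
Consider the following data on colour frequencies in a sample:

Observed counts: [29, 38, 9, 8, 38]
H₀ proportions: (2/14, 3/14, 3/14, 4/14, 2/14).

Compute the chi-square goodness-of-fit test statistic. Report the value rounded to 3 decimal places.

n = 122; E_i = n·p_i = [17.43, 26.14, 26.14, 34.86, 17.43]
χ² = (29−17.43)²/17.43 + (38−26.14)²/26.14 + (9−26.14)²/26.14 + (8−34.86)²/34.86 + (38−17.43)²/17.43 = 69.2760
df = 4

test statistic = 69.276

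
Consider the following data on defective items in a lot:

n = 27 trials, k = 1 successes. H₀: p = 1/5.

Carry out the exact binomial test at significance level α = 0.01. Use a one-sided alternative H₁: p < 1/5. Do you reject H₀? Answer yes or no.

Exact binomial: n=27, k=1, p₀=1/5=0.2000
P(X≤1) from Σ C(n,i)·p₀^i·(1−p₀)^(n−i)
p-value (one-sided, H₁ less) = 0.01874
At α=0.01: p ≥ α → fail to reject H₀

reject H₀: no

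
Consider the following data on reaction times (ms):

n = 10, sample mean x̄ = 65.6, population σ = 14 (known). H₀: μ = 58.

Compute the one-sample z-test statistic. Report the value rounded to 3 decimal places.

SE = σ/√n = 14/√10 = 4.4272
z = (x̄−μ₀)/SE = (65.6−58)/4.4272 = 1.7167

test statistic = 1.717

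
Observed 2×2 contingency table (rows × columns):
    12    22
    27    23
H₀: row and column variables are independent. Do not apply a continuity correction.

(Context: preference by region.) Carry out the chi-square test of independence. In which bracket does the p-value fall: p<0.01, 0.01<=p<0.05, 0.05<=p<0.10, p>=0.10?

Row totals [34, 50], col totals [39, 45], n=84
χ² = (12−15.79)²/15.79 + (22−18.21)²/18.21 + (27−23.21)²/23.21 + (23−26.79)²/26.79 = 2.8471
df = 1
p-value (upper-tail) = 0.09154
→ bracket: 0.05<=p<0.10

p-value bracket: 0.05<=p<0.10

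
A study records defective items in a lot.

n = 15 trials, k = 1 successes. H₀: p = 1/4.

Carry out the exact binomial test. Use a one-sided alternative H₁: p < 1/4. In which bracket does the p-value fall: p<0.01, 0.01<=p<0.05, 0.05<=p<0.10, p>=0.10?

Exact binomial: n=15, k=1, p₀=1/4=0.2500
P(X≤1) from Σ C(n,i)·p₀^i·(1−p₀)^(n−i)
p-value (one-sided, H₁ less) = 0.08018
→ bracket: 0.05<=p<0.10

p-value bracket: 0.05<=p<0.10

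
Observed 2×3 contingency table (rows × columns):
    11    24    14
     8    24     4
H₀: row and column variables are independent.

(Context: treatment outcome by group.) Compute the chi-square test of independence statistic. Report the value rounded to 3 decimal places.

test statistic = 4.138

Row totals [49, 36], col totals [19, 48, 18], n=85
χ² = (11−10.95)²/10.95 + (24−27.67)²/27.67 + (14−10.38)²/10.38 + (8−8.05)²/8.05 + (24−20.33)²/20.33 + (4−7.62)²/7.62 = 4.1378
df = 2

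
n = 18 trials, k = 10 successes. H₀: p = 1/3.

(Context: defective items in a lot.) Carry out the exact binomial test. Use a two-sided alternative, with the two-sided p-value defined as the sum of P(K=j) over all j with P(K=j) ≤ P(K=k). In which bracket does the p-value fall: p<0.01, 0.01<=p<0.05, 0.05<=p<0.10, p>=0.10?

Exact binomial: n=18, k=10, p₀=1/3=0.3333
P(X=j) = C(n,j)·p₀^j·(1−p₀)^(n−j); p = Σ P(X=j) over j with P(X=j) ≤ P(X=10)
p-value (two-sided) = 0.07600
→ bracket: 0.05<=p<0.10

p-value bracket: 0.05<=p<0.10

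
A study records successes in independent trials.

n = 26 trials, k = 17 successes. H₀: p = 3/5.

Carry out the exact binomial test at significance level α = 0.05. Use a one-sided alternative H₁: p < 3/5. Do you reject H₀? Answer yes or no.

reject H₀: no

Exact binomial: n=26, k=17, p₀=3/5=0.6000
P(X≤17) from Σ C(n,i)·p₀^i·(1−p₀)^(n−i)
p-value (one-sided, H₁ less) = 0.77446
At α=0.05: p ≥ α → fail to reject H₀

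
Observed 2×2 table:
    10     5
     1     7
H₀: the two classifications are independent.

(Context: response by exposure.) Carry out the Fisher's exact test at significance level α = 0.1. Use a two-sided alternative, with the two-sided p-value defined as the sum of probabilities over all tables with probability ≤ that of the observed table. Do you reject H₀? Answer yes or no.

reject H₀: yes

Margins: r₁=15, r₂=8, c₁=11, c₂=12, n=23
p_obs = C(15,10)·C(8,1)/C(23,11); sum pmf over tables with pmf ≤ p_obs
p-value (two-sided) = 0.02719
At α=0.1: p < α → reject H₀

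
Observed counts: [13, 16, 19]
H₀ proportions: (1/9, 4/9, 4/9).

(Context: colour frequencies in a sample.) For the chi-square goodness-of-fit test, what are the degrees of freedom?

df = k − 1 = 3 − 1 = 2

degrees of freedom = 2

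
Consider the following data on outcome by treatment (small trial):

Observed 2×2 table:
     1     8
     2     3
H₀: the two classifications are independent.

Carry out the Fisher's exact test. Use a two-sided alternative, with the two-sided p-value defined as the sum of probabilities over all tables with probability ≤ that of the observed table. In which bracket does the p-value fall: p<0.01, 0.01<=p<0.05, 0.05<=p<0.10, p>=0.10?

p-value bracket: p>=0.10

Margins: r₁=9, r₂=5, c₁=3, c₂=11, n=14
p_obs = C(9,1)·C(5,2)/C(14,3); sum pmf over tables with pmf ≤ p_obs
p-value (two-sided) = 0.50549
→ bracket: p>=0.10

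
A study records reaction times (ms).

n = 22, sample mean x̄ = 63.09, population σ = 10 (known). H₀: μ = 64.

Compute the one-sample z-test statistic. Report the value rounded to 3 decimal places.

SE = σ/√n = 10/√22 = 2.1320
z = (x̄−μ₀)/SE = (63.09−64)/2.1320 = -0.4268

test statistic = -0.427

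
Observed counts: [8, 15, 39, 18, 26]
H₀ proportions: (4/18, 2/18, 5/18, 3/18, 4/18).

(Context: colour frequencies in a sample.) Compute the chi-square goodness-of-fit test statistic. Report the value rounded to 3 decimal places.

n = 106; E_i = n·p_i = [23.56, 11.78, 29.44, 17.67, 23.56]
χ² = (8−23.56)²/23.56 + (15−11.78)²/11.78 + (39−29.44)²/29.44 + (18−17.67)²/17.67 + (26−23.56)²/23.56 = 14.5151
df = 4

test statistic = 14.515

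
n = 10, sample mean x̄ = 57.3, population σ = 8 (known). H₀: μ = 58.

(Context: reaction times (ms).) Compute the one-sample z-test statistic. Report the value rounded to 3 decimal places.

test statistic = -0.277

SE = σ/√n = 8/√10 = 2.5298
z = (x̄−μ₀)/SE = (57.3−58)/2.5298 = -0.2767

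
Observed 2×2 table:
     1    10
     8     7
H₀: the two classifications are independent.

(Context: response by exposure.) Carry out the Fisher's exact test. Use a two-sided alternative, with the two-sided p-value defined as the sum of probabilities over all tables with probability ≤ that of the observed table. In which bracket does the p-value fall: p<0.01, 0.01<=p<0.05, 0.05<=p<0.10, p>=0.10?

Margins: r₁=11, r₂=15, c₁=9, c₂=17, n=26
p_obs = C(11,1)·C(15,8)/C(26,9); sum pmf over tables with pmf ≤ p_obs
p-value (two-sided) = 0.03616
→ bracket: 0.01<=p<0.05

p-value bracket: 0.01<=p<0.05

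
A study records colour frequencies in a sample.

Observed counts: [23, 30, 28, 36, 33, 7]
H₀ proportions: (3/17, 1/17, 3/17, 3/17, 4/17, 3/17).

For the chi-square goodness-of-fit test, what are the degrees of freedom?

df = k − 1 = 6 − 1 = 5

degrees of freedom = 5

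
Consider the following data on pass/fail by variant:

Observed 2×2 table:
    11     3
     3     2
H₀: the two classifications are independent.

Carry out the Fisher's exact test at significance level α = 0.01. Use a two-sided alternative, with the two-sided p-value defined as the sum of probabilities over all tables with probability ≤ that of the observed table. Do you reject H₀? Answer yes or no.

reject H₀: no

Margins: r₁=14, r₂=5, c₁=14, c₂=5, n=19
p_obs = C(14,11)·C(5,3)/C(19,14); sum pmf over tables with pmf ≤ p_obs
p-value (two-sided) = 0.56957
At α=0.01: p ≥ α → fail to reject H₀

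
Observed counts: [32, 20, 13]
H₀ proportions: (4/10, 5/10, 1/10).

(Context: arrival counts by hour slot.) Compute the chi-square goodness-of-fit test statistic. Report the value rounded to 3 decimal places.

test statistic = 12.692

n = 65; E_i = n·p_i = [26.00, 32.50, 6.50]
χ² = (32−26.00)²/26.00 + (20−32.50)²/32.50 + (13−6.50)²/6.50 = 12.6923
df = 2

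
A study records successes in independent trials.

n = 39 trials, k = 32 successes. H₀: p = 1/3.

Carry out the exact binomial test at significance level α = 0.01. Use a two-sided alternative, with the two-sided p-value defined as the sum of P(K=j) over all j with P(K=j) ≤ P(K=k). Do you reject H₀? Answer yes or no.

Exact binomial: n=39, k=32, p₀=1/3=0.3333
P(X=j) = C(n,j)·p₀^j·(1−p₀)^(n−j); p = Σ P(X=j) over j with P(X=j) ≤ P(X=32)
p-value (two-sided) = 0.00000
At α=0.01: p < α → reject H₀

reject H₀: yes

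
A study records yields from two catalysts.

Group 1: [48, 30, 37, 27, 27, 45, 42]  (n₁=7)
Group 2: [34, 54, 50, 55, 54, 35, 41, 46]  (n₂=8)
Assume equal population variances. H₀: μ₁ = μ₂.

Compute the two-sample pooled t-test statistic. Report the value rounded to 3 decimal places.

x̄₁=36.571, s₁=8.734, n₁=7
x̄₂=46.125, s₂=8.576, n₂=8
s_p² = [6·8.734² + 7·8.576²]/13 = 74.8146
SE = √(s_p²·(1/7+1/8)) = 4.4766
t = (36.571−46.125)/4.4766 = -2.1341
df = 13

test statistic = -2.134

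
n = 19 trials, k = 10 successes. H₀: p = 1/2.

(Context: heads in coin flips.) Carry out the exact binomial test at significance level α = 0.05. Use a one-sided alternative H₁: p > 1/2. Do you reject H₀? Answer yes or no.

reject H₀: no

Exact binomial: n=19, k=10, p₀=1/2=0.5000
P(X≥10) from Σ C(n,i)·p₀^i·(1−p₀)^(n−i)
p-value (one-sided, H₁ greater) = 0.50000
At α=0.05: p ≥ α → fail to reject H₀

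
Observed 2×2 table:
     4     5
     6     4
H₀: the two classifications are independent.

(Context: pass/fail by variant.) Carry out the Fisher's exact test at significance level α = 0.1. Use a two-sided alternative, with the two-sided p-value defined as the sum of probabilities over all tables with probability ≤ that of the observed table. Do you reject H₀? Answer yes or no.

Margins: r₁=9, r₂=10, c₁=10, c₂=9, n=19
p_obs = C(9,4)·C(10,6)/C(19,10); sum pmf over tables with pmf ≤ p_obs
p-value (two-sided) = 0.65628
At α=0.1: p ≥ α → fail to reject H₀

reject H₀: no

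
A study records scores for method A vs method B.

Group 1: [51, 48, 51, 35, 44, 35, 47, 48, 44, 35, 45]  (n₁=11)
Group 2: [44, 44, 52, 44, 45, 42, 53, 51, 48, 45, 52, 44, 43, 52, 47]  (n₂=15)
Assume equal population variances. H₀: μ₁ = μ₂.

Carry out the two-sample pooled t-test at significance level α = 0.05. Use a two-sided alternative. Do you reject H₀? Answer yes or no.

reject H₀: no

x̄₁=43.909, s₁=6.188, n₁=11
x̄₂=47.067, s₂=3.900, n₂=15
s_p² = [10·6.188² + 14·3.900²]/24 = 24.8268
SE = √(s_p²·(1/11+1/15)) = 1.9779
t = (43.909−47.067)/1.9779 = -1.5964
df = 24
p-value (two-sided) = 0.12348
At α=0.05: p ≥ α → fail to reject H₀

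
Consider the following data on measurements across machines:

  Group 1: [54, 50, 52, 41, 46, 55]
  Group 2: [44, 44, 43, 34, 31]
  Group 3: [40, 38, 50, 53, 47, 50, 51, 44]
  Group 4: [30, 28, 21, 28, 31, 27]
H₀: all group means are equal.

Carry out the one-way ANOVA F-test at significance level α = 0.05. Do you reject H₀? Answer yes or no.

Group means [49.67, 39.20, 46.62, 27.50], grand mean 41.280
SSB = Σnᵢ(x̄ᵢ−x̄)² = 1811.532; SSW = ΣΣ(x−x̄ᵢ)² = 565.508
MSB = 1811.532/3 = 603.8439; MSW = 565.508/21 = 26.9290
F = MSB/MSW = 22.4236
df = (3, 21)
p-value (upper-tail) = 0.00000
At α=0.05: p < α → reject H₀

reject H₀: yes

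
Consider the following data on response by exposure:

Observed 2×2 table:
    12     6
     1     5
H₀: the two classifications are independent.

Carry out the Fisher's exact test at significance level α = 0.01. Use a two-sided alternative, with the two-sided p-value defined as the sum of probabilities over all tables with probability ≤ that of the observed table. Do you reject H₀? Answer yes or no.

Margins: r₁=18, r₂=6, c₁=13, c₂=11, n=24
p_obs = C(18,12)·C(6,1)/C(24,13); sum pmf over tables with pmf ≤ p_obs
p-value (two-sided) = 0.06080
At α=0.01: p ≥ α → fail to reject H₀

reject H₀: no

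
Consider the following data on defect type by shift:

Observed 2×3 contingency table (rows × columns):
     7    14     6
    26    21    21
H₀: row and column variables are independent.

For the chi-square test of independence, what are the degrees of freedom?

degrees of freedom = 2

df = (r−1)(c−1) = (2−1)·(3−1) = 2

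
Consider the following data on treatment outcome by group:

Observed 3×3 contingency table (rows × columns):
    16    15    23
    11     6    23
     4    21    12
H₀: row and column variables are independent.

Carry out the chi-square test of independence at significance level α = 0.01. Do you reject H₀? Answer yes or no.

Row totals [54, 40, 37], col totals [31, 42, 58], n=131
χ² = (16−12.78)²/12.78 + (15−17.31)²/17.31 + (23−23.91)²/23.91 + (11−9.47)²/9.47 + (6−12.82)²/12.82 + (23−17.71)²/17.71 + (4−8.76)²/8.76 + (21−11.86)²/11.86 + (12−16.38)²/16.38 = 17.4094
df = 4
p-value (upper-tail) = 0.00161
At α=0.01: p < α → reject H₀

reject H₀: yes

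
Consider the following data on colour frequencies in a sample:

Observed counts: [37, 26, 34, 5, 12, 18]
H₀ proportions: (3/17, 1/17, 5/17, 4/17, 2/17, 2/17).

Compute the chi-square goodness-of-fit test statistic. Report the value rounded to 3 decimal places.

n = 132; E_i = n·p_i = [23.29, 7.76, 38.82, 31.06, 15.53, 15.53]
χ² = (37−23.29)²/23.29 + (26−7.76)²/7.76 + (34−38.82)²/38.82 + (5−31.06)²/31.06 + (12−15.53)²/15.53 + (18−15.53)²/15.53 = 74.5479
df = 5

test statistic = 74.548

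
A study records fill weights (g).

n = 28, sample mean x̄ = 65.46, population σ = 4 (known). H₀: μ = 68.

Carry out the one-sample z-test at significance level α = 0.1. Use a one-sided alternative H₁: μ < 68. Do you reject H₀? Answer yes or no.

SE = σ/√n = 4/√28 = 0.7559
z = (x̄−μ₀)/SE = (65.46−68)/0.7559 = -3.3601
p-value (one-sided, H₁ less) = 0.00039
At α=0.1: p < α → reject H₀

reject H₀: yes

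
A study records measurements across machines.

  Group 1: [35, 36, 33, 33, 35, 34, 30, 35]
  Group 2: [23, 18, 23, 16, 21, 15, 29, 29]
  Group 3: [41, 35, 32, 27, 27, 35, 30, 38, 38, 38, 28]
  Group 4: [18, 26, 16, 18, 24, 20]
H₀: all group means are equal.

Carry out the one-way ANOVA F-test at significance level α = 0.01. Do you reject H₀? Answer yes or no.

reject H₀: yes

Group means [33.88, 21.75, 33.55, 20.33], grand mean 28.364
SSB = Σnᵢ(x̄ᵢ−x̄)² = 1275.201; SSW = ΣΣ(x−x̄ᵢ)² = 552.436
MSB = 1275.201/3 = 425.0669; MSW = 552.436/29 = 19.0495
F = MSB/MSW = 22.3138
df = (3, 29)
p-value (upper-tail) = 0.00000
At α=0.01: p < α → reject H₀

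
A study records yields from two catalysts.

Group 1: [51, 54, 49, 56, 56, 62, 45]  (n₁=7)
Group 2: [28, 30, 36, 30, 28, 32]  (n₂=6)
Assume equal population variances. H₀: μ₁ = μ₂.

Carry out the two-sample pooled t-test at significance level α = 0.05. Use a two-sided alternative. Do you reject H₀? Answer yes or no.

reject H₀: yes

x̄₁=53.286, s₁=5.529, n₁=7
x̄₂=30.667, s₂=3.011, n₂=6
s_p² = [6·5.529² + 5·3.011²]/11 = 20.7965
SE = √(s_p²·(1/7+1/6)) = 2.5371
t = (53.286−30.667)/2.5371 = 8.9152
df = 11
p-value (two-sided) = 0.00000
At α=0.05: p < α → reject H₀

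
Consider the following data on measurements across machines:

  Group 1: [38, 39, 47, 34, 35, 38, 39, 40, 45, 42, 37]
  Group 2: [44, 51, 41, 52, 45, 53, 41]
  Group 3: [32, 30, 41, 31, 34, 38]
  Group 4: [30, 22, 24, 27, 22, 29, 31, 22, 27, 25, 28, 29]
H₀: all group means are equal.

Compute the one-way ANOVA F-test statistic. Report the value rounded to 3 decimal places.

Group means [39.45, 46.71, 34.33, 26.33], grand mean 35.639
SSB = Σnᵢ(x̄ᵢ−x̄)² = 2068.150; SSW = ΣΣ(x−x̄ᵢ)² = 526.156
MSB = 2068.150/3 = 689.3832; MSW = 526.156/32 = 16.4424
F = MSB/MSW = 41.9272
df = (3, 32)

test statistic = 41.927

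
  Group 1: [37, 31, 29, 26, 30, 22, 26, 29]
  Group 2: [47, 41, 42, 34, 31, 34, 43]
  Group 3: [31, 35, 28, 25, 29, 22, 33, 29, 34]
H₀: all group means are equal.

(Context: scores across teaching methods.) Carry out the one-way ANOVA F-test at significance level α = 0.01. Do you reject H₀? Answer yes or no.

reject H₀: yes

Group means [28.75, 38.86, 29.56], grand mean 32.000
SSB = Σnᵢ(x̄ᵢ−x̄)² = 467.421; SSW = ΣΣ(x−x̄ᵢ)² = 486.579
MSB = 467.421/2 = 233.7103; MSW = 486.579/21 = 23.1704
F = MSB/MSW = 10.0866
df = (2, 21)
p-value (upper-tail) = 0.00085
At α=0.01: p < α → reject H₀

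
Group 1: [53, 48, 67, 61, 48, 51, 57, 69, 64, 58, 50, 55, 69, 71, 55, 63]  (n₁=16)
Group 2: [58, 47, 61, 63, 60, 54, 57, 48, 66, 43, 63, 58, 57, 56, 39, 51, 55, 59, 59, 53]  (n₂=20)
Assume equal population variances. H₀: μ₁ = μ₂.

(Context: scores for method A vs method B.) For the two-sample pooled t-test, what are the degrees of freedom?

df = n₁ + n₂ − 2 = 16 + 20 − 2 = 34

degrees of freedom = 34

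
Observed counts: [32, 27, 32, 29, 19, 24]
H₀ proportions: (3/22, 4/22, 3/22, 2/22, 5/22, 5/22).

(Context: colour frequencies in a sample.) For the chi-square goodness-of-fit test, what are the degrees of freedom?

degrees of freedom = 5

df = k − 1 = 6 − 1 = 5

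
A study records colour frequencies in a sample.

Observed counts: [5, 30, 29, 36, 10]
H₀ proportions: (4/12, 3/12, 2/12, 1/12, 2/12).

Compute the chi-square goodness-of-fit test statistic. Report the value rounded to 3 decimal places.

test statistic = 116.118

n = 110; E_i = n·p_i = [36.67, 27.50, 18.33, 9.17, 18.33]
χ² = (5−36.67)²/36.67 + (30−27.50)²/27.50 + (29−18.33)²/18.33 + (36−9.17)²/9.17 + (10−18.33)²/18.33 = 116.1182
df = 4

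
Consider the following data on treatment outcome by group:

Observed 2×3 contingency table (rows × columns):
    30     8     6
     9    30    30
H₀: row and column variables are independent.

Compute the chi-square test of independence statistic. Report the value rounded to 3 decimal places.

test statistic = 36.290

Row totals [44, 69], col totals [39, 38, 36], n=113
χ² = (30−15.19)²/15.19 + (8−14.80)²/14.80 + (6−14.02)²/14.02 + (9−23.81)²/23.81 + (30−23.20)²/23.20 + (30−21.98)²/21.98 = 36.2898
df = 2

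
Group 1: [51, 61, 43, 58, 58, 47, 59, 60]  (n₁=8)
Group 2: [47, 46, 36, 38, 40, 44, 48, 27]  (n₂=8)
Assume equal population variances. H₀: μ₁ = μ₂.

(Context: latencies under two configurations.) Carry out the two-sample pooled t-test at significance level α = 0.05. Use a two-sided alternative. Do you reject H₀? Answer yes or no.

x̄₁=54.625, s₁=6.739, n₁=8
x̄₂=40.750, s₂=7.066, n₂=8
s_p² = [7·6.739² + 7·7.066²]/14 = 47.6696
SE = √(s_p²·(1/8+1/8)) = 3.4522
t = (54.625−40.750)/3.4522 = 4.0192
df = 14
p-value (two-sided) = 0.00127
At α=0.05: p < α → reject H₀

reject H₀: yes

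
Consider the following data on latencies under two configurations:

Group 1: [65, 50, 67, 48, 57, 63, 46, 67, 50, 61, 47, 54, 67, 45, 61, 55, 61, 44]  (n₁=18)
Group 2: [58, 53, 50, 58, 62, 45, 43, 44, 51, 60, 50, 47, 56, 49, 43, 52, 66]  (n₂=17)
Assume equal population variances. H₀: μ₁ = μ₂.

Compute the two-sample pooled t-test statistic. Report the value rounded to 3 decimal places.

test statistic = 1.481

x̄₁=56.000, s₁=8.246, n₁=18
x̄₂=52.176, s₂=6.921, n₂=17
s_p² = [17·8.246² + 16·6.921²]/33 = 58.2567
SE = √(s_p²·(1/18+1/17)) = 2.5813
t = (56.000−52.176)/2.5813 = 1.4812
df = 33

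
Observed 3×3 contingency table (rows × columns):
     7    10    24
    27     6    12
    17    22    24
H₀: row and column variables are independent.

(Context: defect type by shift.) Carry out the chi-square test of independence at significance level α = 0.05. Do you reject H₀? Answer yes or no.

Row totals [41, 45, 63], col totals [51, 38, 60], n=149
χ² = (7−14.03)²/14.03 + (10−10.46)²/10.46 + (24−16.51)²/16.51 + (27−15.40)²/15.40 + (6−11.48)²/11.48 + (12−18.12)²/18.12 + (17−21.56)²/21.56 + (22−16.07)²/16.07 + (24−25.37)²/25.37 = 23.5864
df = 4
p-value (upper-tail) = 0.00010
At α=0.05: p < α → reject H₀

reject H₀: yes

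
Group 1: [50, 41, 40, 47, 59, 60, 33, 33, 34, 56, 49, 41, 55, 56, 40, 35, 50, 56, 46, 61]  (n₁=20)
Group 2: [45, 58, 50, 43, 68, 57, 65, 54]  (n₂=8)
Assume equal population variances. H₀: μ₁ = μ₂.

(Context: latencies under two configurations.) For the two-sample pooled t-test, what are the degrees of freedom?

df = n₁ + n₂ − 2 = 20 + 8 − 2 = 26

degrees of freedom = 26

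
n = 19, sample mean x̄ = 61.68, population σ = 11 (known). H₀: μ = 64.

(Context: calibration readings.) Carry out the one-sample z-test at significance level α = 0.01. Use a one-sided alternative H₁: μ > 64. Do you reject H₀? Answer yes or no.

SE = σ/√n = 11/√19 = 2.5236
z = (x̄−μ₀)/SE = (61.68−64)/2.5236 = -0.9193
p-value (one-sided, H₁ greater) = 0.82104
At α=0.01: p ≥ α → fail to reject H₀

reject H₀: no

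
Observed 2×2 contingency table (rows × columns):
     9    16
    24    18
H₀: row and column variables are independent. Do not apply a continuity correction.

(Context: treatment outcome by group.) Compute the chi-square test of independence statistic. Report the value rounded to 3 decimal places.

test statistic = 2.803

Row totals [25, 42], col totals [33, 34], n=67
χ² = (9−12.31)²/12.31 + (16−12.69)²/12.69 + (24−20.69)²/20.69 + (18−21.31)²/21.31 = 2.8028
df = 1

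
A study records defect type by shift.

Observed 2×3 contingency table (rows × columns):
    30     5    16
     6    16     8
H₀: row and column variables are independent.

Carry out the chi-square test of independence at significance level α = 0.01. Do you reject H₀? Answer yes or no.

reject H₀: yes

Row totals [51, 30], col totals [36, 21, 24], n=81
χ² = (30−22.67)²/22.67 + (5−13.22)²/13.22 + (16−15.11)²/15.11 + (6−13.33)²/13.33 + (16−7.78)²/7.78 + (8−8.89)²/8.89 = 20.3521
df = 2
p-value (upper-tail) = 0.00004
At α=0.01: p < α → reject H₀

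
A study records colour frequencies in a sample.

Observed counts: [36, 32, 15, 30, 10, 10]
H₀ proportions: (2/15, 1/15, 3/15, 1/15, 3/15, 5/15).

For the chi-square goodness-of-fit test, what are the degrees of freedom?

df = k − 1 = 6 − 1 = 5

degrees of freedom = 5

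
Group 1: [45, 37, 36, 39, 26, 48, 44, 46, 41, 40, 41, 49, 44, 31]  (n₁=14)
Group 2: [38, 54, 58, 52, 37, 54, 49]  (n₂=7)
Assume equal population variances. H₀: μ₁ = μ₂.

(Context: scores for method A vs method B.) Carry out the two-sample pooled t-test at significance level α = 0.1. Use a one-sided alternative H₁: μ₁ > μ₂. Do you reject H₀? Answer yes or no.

reject H₀: no

x̄₁=40.500, s₁=6.442, n₁=14
x̄₂=48.857, s₂=8.214, n₂=7
s_p² = [13·6.442² + 6·8.214²]/19 = 49.7030
SE = √(s_p²·(1/14+1/7)) = 3.2635
t = (40.500−48.857)/3.2635 = -2.5608
df = 19
p-value (one-sided, H₁ greater) = 0.99044
At α=0.1: p ≥ α → fail to reject H₀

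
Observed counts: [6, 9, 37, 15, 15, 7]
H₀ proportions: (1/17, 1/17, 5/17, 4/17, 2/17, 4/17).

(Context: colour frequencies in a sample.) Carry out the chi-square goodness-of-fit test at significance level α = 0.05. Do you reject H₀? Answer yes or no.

reject H₀: yes

n = 89; E_i = n·p_i = [5.24, 5.24, 26.18, 20.94, 10.47, 20.94]
χ² = (6−5.24)²/5.24 + (9−5.24)²/5.24 + (37−26.18)²/26.18 + (15−20.94)²/20.94 + (15−10.47)²/10.47 + (7−20.94)²/20.94 = 20.2202
df = 5
p-value (upper-tail) = 0.00114
At α=0.05: p < α → reject H₀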